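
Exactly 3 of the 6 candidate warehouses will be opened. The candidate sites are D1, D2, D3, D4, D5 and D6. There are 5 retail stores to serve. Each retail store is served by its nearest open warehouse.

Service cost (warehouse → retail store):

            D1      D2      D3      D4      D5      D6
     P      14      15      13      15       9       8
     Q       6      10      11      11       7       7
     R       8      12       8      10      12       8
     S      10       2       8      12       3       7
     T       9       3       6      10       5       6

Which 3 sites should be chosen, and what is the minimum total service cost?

Choose D1, D2 and D6; total service cost 27.

With exactly 3 open, each retail store uses its cheapest among the chosen.
{D1, D2, D6}: P→D6 8, Q→D1 6, R→D1 8, S→D2 2, T→D2 3. Service cost 27.
{D1, D2, D5}: service cost 28
{D2, D3, D6}: service cost 28
Among all 20 size-3 choices, {D1, D2, D6} is lowest.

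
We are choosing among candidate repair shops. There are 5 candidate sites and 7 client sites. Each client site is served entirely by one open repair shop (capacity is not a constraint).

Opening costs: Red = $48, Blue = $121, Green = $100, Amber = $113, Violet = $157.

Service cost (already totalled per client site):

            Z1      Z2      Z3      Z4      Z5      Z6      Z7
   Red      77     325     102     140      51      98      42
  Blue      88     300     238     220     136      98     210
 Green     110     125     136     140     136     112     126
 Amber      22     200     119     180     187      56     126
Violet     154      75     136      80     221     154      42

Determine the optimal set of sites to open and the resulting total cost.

For any fixed open set, each client site goes to its cheapest open site; total = fixed + service.
{Red, Violet}: Z1→Red 77, Z2→Violet 75, Z3→Red 102, Z4→Violet 80, Z5→Red 51, Z6→Red 98, Z7→Red 42. Service 525; fixed 205; total 730.
{Red, Amber, Violet}: Z1→Amber 22, Z2→Violet 75, Z3→Red 102, Z4→Violet 80, Z5→Red 51, Z6→Amber 56, Z7→Red 42. Service 428; fixed 318; total 746.
{Red, Amber}: Z1→Amber 22, Z2→Amber 200, Z3→Red 102, Z4→Red 140, Z5→Red 51, Z6→Amber 56, Z7→Red 42. Service 613; fixed 161; total 774.
{Red, Blue, Green, Amber, Violet}: service 428 + fixed 539 = 967
No other subset beats 730.

Open Red and Violet; minimum total cost 730.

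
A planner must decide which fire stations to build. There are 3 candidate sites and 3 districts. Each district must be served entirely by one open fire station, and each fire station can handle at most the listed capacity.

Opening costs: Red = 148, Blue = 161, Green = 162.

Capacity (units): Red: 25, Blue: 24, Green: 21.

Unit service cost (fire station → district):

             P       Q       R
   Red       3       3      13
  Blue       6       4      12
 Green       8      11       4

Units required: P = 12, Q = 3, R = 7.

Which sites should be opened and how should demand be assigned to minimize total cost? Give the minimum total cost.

Minimum total cost: 284

Open {Red}: P→Red 3·12=36, Q→Red 3·3=9, R→Red 13·7=91.
Loads: Red carries 22/25. Service 136; fixed 148; total 284.
Next best feasible plan costs 329.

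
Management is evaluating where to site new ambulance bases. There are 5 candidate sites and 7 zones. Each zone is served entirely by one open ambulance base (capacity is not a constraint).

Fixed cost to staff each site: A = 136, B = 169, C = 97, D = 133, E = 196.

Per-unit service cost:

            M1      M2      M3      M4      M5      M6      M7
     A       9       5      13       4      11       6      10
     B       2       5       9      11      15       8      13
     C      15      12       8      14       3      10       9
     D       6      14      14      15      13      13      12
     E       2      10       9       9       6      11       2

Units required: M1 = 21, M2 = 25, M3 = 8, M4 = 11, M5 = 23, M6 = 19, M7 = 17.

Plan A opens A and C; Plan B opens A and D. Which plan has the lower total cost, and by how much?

Plan A is cheaper by 214.

Plan A: {A, C}: M1→A 9·21=189, M2→A 5·25=125, M3→C 8·8=64, M4→A 4·11=44, M5→C 3·23=69, M6→A 6·19=114, M7→C 9·17=153. Service 758; fixed 233; total 991.
Plan B: {A, D}: M1→D 6·21=126, M2→A 5·25=125, M3→A 13·8=104, M4→A 4·11=44, M5→A 11·23=253, M6→A 6·19=114, M7→A 10·17=170. Service 936; fixed 269; total 1205.
Difference: |991 − 1205| = 214.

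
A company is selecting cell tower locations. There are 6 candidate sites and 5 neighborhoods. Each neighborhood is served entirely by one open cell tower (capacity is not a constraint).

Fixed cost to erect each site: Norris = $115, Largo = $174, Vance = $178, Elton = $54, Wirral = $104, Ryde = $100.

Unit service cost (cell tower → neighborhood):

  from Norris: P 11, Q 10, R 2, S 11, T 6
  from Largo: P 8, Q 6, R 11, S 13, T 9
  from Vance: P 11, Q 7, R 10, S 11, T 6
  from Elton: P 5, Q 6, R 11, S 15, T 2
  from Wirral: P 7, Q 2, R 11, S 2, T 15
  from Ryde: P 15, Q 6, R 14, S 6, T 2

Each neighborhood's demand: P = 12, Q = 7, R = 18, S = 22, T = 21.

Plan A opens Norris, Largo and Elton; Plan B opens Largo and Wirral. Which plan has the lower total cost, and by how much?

Plan A: {Norris, Largo, Elton}: P→Elton 5·12=60, Q→Largo 6·7=42, R→Norris 2·18=36, S→Norris 11·22=242, T→Elton 2·21=42. Service 422; fixed 343; total 765.
Plan B: {Largo, Wirral}: P→Wirral 7·12=84, Q→Wirral 2·7=14, R→Largo 11·18=198, S→Wirral 2·22=44, T→Largo 9·21=189. Service 529; fixed 278; total 807.
Difference: |765 − 807| = 42.

Plan A is cheaper by 42.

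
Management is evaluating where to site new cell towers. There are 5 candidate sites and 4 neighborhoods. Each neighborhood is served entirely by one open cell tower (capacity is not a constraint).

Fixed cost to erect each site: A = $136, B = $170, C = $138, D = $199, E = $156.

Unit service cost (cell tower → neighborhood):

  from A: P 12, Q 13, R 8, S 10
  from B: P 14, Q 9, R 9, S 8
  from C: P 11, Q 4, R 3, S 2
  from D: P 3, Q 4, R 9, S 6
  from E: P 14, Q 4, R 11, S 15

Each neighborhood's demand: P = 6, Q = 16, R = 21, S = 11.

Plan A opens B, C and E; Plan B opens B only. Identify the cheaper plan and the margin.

Plan B is cheaper by 4.

Plan A: {B, C, E}: P→C 11·6=66, Q→C 4·16=64, R→C 3·21=63, S→C 2·11=22. Service 215; fixed 464; total 679.
Plan B: {B}: P→B 14·6=84, Q→B 9·16=144, R→B 9·21=189, S→B 8·11=88. Service 505; fixed 170; total 675.
Difference: |679 − 675| = 4.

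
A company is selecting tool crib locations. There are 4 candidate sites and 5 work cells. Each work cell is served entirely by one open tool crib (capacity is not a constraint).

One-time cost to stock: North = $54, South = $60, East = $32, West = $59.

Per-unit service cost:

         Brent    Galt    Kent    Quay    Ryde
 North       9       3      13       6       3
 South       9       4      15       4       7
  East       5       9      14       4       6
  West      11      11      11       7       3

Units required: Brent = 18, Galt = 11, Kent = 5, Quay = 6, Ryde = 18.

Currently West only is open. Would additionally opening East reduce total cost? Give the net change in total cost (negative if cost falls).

Current service cost with {West}: 470.
Adding East: each work cell re-picks its cheapest; new service cost 322, saving 148.
Extra fixed cost: 32. Net change = 32 − 148 = -116.
(Totals: 529 → 413.)

Yes — net change −116 (cost falls by 116).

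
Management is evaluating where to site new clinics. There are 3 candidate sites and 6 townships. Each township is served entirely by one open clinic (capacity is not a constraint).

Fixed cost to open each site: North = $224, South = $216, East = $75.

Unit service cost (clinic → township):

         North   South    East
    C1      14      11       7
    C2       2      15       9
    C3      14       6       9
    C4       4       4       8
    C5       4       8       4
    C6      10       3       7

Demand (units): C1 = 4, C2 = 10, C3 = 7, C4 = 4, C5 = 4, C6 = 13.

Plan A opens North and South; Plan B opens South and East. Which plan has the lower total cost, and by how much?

Plan B is cheaper by 95.

Plan A: {North, South}: C1→South 11·4=44, C2→North 2·10=20, C3→South 6·7=42, C4→North 4·4=16, C5→North 4·4=16, C6→South 3·13=39. Service 177; fixed 440; total 617.
Plan B: {South, East}: C1→East 7·4=28, C2→East 9·10=90, C3→South 6·7=42, C4→South 4·4=16, C5→East 4·4=16, C6→South 3·13=39. Service 231; fixed 291; total 522.
Difference: |617 − 522| = 95.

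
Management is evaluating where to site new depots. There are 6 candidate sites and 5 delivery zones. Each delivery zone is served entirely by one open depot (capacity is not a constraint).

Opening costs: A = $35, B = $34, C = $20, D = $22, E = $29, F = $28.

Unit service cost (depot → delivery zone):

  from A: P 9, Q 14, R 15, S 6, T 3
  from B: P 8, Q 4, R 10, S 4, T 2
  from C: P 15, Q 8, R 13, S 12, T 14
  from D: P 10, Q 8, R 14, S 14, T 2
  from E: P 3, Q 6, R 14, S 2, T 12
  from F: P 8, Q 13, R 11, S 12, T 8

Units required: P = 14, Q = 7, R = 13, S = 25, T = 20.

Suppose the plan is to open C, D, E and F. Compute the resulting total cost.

Total cost: 416

Each delivery zone is assigned to its cheapest site among the open ones.
{C, D, E, F}: P→E 3·14=42, Q→E 6·7=42, R→F 11·13=143, S→E 2·25=50, T→D 2·20=40. Service 317; fixed 99; total 416.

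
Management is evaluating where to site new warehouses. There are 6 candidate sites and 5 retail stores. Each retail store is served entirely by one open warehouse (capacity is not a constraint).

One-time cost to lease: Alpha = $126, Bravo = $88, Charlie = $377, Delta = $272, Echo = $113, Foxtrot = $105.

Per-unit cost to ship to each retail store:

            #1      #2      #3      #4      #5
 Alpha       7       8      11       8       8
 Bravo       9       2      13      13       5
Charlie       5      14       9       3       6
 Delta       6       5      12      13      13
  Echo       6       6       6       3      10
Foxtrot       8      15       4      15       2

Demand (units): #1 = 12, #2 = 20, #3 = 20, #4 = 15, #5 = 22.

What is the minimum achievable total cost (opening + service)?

Minimum total cost: 579

For any fixed open set, each retail store goes to its cheapest open site; total = fixed + service.
{Echo, Foxtrot}: #1→Echo 6·12=72, #2→Echo 6·20=120, #3→Foxtrot 4·20=80, #4→Echo 3·15=45, #5→Foxtrot 2·22=44. Service 361; fixed 218; total 579.
{Bravo, Echo, Foxtrot}: service 281 + fixed 306 = 587
{Bravo, Echo}: #1→Echo 6·12=72, #2→Bravo 2·20=40, #3→Echo 6·20=120, #4→Echo 3·15=45, #5→Bravo 5·22=110. Service 387; fixed 201; total 588.
{Alpha, Bravo, Charlie, Delta, Echo, Foxtrot}: service 269 + fixed 1081 = 1350
No other subset beats 579.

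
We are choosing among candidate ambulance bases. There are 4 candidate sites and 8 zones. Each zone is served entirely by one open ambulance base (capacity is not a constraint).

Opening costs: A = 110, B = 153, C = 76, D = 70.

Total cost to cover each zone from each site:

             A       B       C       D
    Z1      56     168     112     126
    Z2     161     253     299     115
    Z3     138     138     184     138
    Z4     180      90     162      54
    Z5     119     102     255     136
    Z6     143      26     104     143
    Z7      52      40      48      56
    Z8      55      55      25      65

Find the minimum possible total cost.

For any fixed open set, each zone goes to its cheapest open site; total = fixed + service.
{C, D}: Z1→C 112, Z2→D 115, Z3→D 138, Z4→D 54, Z5→D 136, Z6→C 104, Z7→C 48, Z8→C 25. Service 732; fixed 146; total 878.
{B, D}: Z1→D 126, Z2→D 115, Z3→B 138, Z4→D 54, Z5→B 102, Z6→B 26, Z7→B 40, Z8→B 55. Service 656; fixed 223; total 879.
{D}: Z1→D 126, Z2→D 115, Z3→D 138, Z4→D 54, Z5→D 136, Z6→D 143, Z7→D 56, Z8→D 65. Service 833; fixed 70; total 903.
{A, B, C, D}: service 556 + fixed 409 = 965
(All 15 nonempty subsets were checked; C and D is lowest.)

Minimum total cost: 878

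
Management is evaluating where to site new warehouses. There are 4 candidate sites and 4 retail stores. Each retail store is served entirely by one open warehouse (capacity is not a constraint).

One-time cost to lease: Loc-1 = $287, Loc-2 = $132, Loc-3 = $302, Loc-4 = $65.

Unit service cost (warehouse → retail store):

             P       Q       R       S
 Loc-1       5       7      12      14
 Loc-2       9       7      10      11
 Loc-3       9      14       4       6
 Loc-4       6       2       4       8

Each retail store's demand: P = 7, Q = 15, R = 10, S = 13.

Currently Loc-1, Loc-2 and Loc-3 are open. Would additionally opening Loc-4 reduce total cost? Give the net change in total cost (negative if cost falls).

Yes — net change −10 (cost falls by 10).

Current service cost with {Loc-1, Loc-2, Loc-3}: 258.
Adding Loc-4: each retail store re-picks its cheapest; new service cost 183, saving 75.
Extra fixed cost: 65. Net change = 65 − 75 = -10.
(Totals: 979 → 969.)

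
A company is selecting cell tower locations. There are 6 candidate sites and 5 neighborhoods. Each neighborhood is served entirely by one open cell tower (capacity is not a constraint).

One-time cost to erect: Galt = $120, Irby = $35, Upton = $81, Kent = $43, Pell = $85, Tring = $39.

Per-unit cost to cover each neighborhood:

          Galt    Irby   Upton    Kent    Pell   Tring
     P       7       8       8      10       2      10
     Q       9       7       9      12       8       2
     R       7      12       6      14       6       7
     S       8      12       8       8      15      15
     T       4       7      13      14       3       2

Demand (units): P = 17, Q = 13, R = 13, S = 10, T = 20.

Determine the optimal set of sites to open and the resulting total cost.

For any fixed open set, each neighborhood goes to its cheapest open site; total = fixed + service.
{Kent, Pell, Tring}: P→Pell 2·17=34, Q→Tring 2·13=26, R→Pell 6·13=78, S→Kent 8·10=80, T→Tring 2·20=40. Service 258; fixed 167; total 425.
{Pell, Tring}: service 328 + fixed 124 = 452
{Irby, Pell, Tring}: P→Pell 2·17=34, Q→Tring 2·13=26, R→Pell 6·13=78, S→Irby 12·10=120, T→Tring 2·20=40. Service 298; fixed 159; total 457.
{Galt, Irby, Upton, Kent, Pell, Tring}: service 258 + fixed 403 = 661
No other subset beats 425.

Open Kent, Pell and Tring; minimum total cost 425.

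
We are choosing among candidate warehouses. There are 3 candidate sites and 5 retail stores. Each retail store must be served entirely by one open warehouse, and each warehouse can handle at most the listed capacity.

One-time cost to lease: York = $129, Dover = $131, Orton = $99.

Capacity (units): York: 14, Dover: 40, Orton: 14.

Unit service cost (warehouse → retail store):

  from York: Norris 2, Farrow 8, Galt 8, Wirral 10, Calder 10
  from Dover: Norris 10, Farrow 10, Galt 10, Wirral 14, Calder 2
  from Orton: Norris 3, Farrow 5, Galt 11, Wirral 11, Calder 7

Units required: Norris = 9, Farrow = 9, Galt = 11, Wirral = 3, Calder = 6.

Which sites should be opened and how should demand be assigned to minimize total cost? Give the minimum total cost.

Open {Dover}: Norris→Dover 10·9=90, Farrow→Dover 10·9=90, Galt→Dover 10·11=110, Wirral→Dover 14·3=42, Calder→Dover 2·6=12.
Loads: Dover carries 38/40. Service 344; fixed 131; total 475.
Next best feasible plan costs 502.

Minimum total cost: 475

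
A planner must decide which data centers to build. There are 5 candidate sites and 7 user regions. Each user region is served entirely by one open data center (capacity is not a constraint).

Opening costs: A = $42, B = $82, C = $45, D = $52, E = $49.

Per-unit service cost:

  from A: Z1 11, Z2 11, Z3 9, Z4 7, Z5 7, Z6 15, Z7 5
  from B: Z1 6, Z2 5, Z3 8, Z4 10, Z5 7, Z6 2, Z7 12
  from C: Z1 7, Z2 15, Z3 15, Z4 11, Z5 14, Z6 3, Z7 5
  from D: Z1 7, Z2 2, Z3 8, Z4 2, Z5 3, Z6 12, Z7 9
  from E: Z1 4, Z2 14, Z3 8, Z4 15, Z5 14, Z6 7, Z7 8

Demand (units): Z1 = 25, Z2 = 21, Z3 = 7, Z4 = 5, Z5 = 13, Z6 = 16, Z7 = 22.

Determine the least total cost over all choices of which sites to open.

For any fixed open set, each user region goes to its cheapest open site; total = fixed + service.
{C, D, E}: Z1→E 4·25=100, Z2→D 2·21=42, Z3→D 8·7=56, Z4→D 2·5=10, Z5→D 3·13=39, Z6→C 3·16=48, Z7→C 5·22=110. Service 405; fixed 146; total 551.
{C, D}: service 480 + fixed 97 = 577
{A, C, D, E}: Z1→E 4·25=100, Z2→D 2·21=42, Z3→D 8·7=56, Z4→D 2·5=10, Z5→D 3·13=39, Z6→C 3·16=48, Z7→A 5·22=110. Service 405; fixed 188; total 593.
{A, B, C, D, E}: Z1→E 4·25=100, Z2→D 2·21=42, Z3→B 8·7=56, Z4→D 2·5=10, Z5→D 3·13=39, Z6→B 2·16=32, Z7→A 5·22=110. Service 389; fixed 270; total 659.
No other subset beats 551.

Minimum total cost: 551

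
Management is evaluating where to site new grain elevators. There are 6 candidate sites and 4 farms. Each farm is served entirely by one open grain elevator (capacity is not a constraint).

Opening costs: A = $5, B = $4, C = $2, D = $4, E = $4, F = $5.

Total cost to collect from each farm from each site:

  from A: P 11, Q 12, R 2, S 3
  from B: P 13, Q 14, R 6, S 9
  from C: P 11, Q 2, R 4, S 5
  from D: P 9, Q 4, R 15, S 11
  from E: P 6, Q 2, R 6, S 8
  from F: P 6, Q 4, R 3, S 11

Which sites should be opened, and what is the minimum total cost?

Open A and E; minimum total cost 22.

For any fixed open set, each farm goes to its cheapest open site; total = fixed + service.
{A, E}: P→E 6, Q→E 2, R→A 2, S→A 3. Service 13; fixed 9; total 22.
{C, E}: P→E 6, Q→C 2, R→C 4, S→C 5. Service 17; fixed 6; total 23.
{C, F}: P→F 6, Q→C 2, R→F 3, S→C 5. Service 16; fixed 7; total 23.
{A, B, C, D, E, F}: service 13 + fixed 24 = 37
No other subset beats 22.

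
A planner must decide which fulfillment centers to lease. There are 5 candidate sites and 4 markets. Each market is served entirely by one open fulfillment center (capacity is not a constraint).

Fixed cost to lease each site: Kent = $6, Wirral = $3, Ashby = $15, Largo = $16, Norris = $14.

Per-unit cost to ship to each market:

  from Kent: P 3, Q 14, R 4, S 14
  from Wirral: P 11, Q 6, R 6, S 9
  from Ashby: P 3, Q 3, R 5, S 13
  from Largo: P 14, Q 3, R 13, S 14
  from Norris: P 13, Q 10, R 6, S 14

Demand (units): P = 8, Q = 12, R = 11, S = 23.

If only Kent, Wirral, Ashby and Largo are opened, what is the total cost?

Each market is assigned to its cheapest site among the open ones.
{Kent, Wirral, Ashby, Largo}: P→Kent 3·8=24, Q→Ashby 3·12=36, R→Kent 4·11=44, S→Wirral 9·23=207. Service 311; fixed 40; total 351.

Total cost: 351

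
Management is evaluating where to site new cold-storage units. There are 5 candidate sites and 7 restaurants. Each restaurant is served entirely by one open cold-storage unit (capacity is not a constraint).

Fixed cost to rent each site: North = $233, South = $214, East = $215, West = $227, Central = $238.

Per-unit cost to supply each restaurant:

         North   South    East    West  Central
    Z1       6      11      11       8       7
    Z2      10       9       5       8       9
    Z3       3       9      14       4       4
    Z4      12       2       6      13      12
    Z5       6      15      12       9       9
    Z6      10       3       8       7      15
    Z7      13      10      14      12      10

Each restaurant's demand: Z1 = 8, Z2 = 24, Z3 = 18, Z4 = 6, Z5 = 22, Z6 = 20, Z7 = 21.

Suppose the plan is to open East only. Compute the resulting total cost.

Total cost: 1429

Each restaurant is assigned to its cheapest site among the open ones.
{East}: Z1→East 11·8=88, Z2→East 5·24=120, Z3→East 14·18=252, Z4→East 6·6=36, Z5→East 12·22=264, Z6→East 8·20=160, Z7→East 14·21=294. Service 1214; fixed 215; total 1429.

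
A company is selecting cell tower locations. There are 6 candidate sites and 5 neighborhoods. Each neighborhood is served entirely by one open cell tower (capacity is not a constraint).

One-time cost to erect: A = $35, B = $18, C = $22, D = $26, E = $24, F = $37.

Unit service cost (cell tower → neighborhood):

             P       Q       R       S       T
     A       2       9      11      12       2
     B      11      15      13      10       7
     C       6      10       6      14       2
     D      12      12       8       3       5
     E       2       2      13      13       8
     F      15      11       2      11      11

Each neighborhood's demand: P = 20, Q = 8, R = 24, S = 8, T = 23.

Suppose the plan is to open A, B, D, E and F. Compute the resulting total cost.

Each neighborhood is assigned to its cheapest site among the open ones.
{A, B, D, E, F}: P→A 2·20=40, Q→E 2·8=16, R→F 2·24=48, S→D 3·8=24, T→A 2·23=46. Service 174; fixed 140; total 314.

Total cost: 314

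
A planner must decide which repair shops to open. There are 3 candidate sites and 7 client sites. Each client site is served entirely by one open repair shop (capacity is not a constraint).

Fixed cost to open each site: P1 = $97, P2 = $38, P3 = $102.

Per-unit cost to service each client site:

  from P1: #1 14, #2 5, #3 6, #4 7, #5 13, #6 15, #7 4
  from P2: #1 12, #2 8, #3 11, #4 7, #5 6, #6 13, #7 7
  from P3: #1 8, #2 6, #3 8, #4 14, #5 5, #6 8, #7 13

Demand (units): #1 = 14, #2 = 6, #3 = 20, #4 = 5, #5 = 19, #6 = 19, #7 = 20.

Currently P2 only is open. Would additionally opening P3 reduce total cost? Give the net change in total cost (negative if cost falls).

Yes — net change −140 (cost falls by 140).

Current service cost with {P2}: 972.
Adding P3: each client site re-picks its cheapest; new service cost 730, saving 242.
Extra fixed cost: 102. Net change = 102 − 242 = -140.
(Totals: 1010 → 870.)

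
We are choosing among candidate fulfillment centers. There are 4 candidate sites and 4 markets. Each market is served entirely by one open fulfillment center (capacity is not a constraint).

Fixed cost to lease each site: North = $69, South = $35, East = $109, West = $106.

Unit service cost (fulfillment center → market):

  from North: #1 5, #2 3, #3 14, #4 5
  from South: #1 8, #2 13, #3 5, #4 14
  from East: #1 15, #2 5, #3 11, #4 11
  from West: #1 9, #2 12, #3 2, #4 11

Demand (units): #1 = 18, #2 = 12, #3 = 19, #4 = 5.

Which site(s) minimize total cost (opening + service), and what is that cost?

Open North and South; minimum total cost 350.

For any fixed open set, each market goes to its cheapest open site; total = fixed + service.
{North, South}: #1→North 5·18=90, #2→North 3·12=36, #3→South 5·19=95, #4→North 5·5=25. Service 246; fixed 104; total 350.
{North, West}: service 189 + fixed 175 = 364
{North, South, West}: service 189 + fixed 210 = 399
{North, South, East, West}: service 189 + fixed 319 = 508
(All 15 nonempty subsets were checked; North and South is lowest.)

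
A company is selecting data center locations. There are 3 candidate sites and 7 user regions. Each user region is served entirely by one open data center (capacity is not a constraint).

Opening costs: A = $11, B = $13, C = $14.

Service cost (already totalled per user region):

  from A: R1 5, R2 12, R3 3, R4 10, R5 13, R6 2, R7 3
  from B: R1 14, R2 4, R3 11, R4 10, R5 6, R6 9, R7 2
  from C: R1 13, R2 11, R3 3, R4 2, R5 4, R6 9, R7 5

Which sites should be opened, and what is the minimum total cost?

For any fixed open set, each user region goes to its cheapest open site; total = fixed + service.
{A, C}: R1→A 5, R2→C 11, R3→A 3, R4→C 2, R5→C 4, R6→A 2, R7→A 3. Service 30; fixed 25; total 55.
{A, B}: R1→A 5, R2→B 4, R3→A 3, R4→A 10, R5→B 6, R6→A 2, R7→B 2. Service 32; fixed 24; total 56.
{A}: R1→A 5, R2→A 12, R3→A 3, R4→A 10, R5→A 13, R6→A 2, R7→A 3. Service 48; fixed 11; total 59.
{A, B, C}: service 22 + fixed 38 = 60
No other subset beats 55.

Open A and C; minimum total cost 55.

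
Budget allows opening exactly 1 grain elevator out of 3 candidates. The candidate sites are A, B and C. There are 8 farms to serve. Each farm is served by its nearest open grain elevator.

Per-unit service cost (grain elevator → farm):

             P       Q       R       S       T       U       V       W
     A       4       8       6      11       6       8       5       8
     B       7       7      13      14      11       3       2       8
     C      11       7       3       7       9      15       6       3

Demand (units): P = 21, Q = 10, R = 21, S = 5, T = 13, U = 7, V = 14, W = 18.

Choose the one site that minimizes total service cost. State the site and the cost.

With exactly 1 open, each farm uses its cheapest among the chosen.
{A}: P→A 4·21=84, Q→A 8·10=80, R→A 6·21=126, S→A 11·5=55, T→A 6·13=78, U→A 8·7=56, V→A 5·14=70, W→A 8·18=144. Service cost 693.
{C}: service cost 759
{B}: service cost 896
Among all 3 size-1 choices, {A} is lowest.

Choose A only; total service cost 693.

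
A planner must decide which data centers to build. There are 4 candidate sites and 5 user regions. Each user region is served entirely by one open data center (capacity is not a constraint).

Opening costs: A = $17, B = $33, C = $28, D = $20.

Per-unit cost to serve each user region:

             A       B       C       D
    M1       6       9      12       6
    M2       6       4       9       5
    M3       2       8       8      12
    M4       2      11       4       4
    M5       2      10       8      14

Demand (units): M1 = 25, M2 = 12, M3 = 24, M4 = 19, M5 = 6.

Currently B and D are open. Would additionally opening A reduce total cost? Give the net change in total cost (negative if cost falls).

Yes — net change −213 (cost falls by 213).

Current service cost with {B, D}: 526.
Adding A: each user region re-picks its cheapest; new service cost 296, saving 230.
Extra fixed cost: 17. Net change = 17 − 230 = -213.
(Totals: 579 → 366.)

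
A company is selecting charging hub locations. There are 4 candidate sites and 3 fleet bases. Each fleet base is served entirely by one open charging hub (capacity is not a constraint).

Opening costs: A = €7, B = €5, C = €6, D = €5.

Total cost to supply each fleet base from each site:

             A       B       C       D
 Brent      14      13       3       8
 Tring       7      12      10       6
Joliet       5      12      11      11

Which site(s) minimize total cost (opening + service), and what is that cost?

Open A and C; minimum total cost 28.

For any fixed open set, each fleet base goes to its cheapest open site; total = fixed + service.
{A, C}: Brent→C 3, Tring→A 7, Joliet→A 5. Service 15; fixed 13; total 28.
{C}: service 24 + fixed 6 = 30
{D}: service 25 + fixed 5 = 30
{A, B, C, D}: Brent→C 3, Tring→D 6, Joliet→A 5. Service 14; fixed 23; total 37.
No other subset beats 28.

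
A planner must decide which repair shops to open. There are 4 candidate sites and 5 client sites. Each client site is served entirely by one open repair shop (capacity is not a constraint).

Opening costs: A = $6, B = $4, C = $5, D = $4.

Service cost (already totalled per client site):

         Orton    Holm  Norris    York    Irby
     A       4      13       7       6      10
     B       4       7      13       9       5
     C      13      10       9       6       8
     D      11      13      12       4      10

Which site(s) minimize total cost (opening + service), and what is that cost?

Open A and B; minimum total cost 39.

For any fixed open set, each client site goes to its cheapest open site; total = fixed + service.
{A, B}: Orton→A 4, Holm→B 7, Norris→A 7, York→A 6, Irby→B 5. Service 29; fixed 10; total 39.
{B, C}: Orton→B 4, Holm→B 7, Norris→C 9, York→C 6, Irby→B 5. Service 31; fixed 9; total 40.
{B, D}: service 32 + fixed 8 = 40
{A, B, C, D}: Orton→A 4, Holm→B 7, Norris→A 7, York→D 4, Irby→B 5. Service 27; fixed 19; total 46.
No other subset beats 39.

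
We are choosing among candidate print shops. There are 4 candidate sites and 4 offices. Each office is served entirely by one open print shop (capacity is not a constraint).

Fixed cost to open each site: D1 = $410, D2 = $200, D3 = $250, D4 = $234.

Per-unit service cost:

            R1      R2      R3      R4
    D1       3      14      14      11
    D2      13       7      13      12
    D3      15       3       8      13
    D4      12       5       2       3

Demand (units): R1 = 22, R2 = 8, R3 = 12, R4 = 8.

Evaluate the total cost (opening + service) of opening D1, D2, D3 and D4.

Each office is assigned to its cheapest site among the open ones.
{D1, D2, D3, D4}: R1→D1 3·22=66, R2→D3 3·8=24, R3→D4 2·12=24, R4→D4 3·8=24. Service 138; fixed 1094; total 1232.

Total cost: 1232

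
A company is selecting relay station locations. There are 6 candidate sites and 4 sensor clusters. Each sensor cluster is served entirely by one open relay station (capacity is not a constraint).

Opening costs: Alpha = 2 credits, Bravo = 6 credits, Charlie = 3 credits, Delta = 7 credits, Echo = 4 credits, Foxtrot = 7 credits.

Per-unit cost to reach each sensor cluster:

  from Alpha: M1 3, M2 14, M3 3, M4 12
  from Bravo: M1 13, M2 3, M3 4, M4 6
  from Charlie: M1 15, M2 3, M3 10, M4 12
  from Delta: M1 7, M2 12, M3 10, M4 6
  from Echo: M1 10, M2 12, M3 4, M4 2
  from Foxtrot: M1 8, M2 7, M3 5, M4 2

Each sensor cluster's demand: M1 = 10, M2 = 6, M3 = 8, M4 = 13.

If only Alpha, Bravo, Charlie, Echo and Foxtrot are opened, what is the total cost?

Each sensor cluster is assigned to its cheapest site among the open ones.
{Alpha, Bravo, Charlie, Echo, Foxtrot}: M1→Alpha 3·10=30, M2→Bravo 3·6=18, M3→Alpha 3·8=24, M4→Echo 2·13=26. Service 98; fixed 22; total 120.

Total cost: 120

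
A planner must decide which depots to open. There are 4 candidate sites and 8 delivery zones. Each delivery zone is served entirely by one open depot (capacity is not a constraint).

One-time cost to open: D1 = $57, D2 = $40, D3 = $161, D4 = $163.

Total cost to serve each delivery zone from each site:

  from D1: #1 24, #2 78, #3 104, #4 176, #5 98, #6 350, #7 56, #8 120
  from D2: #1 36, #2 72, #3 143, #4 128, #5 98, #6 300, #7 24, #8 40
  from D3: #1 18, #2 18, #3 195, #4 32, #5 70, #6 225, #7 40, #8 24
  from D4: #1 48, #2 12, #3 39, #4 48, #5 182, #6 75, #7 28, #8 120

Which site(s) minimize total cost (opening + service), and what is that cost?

Open D2 and D4; minimum total cost 575.

For any fixed open set, each delivery zone goes to its cheapest open site; total = fixed + service.
{D2, D4}: #1→D2 36, #2→D4 12, #3→D4 39, #4→D4 48, #5→D2 98, #6→D4 75, #7→D2 24, #8→D2 40. Service 372; fixed 203; total 575.
{D1, D2, D4}: service 360 + fixed 260 = 620
{D3, D4}: #1→D3 18, #2→D4 12, #3→D4 39, #4→D3 32, #5→D3 70, #6→D4 75, #7→D4 28, #8→D3 24. Service 298; fixed 324; total 622.
{D1, D2, D3, D4}: #1→D3 18, #2→D4 12, #3→D4 39, #4→D3 32, #5→D3 70, #6→D4 75, #7→D2 24, #8→D3 24. Service 294; fixed 421; total 715.
(All 15 nonempty subsets were checked; D2 and D4 is lowest.)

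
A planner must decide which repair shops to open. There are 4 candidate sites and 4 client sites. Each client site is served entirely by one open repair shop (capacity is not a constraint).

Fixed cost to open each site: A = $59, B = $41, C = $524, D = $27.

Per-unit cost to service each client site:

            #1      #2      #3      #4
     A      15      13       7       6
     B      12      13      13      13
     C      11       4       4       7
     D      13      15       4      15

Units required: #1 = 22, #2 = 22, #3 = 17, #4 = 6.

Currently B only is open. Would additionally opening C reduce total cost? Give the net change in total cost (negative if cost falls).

No — net change +115 (cost rises by 115).

Current service cost with {B}: 849.
Adding C: each client site re-picks its cheapest; new service cost 440, saving 409.
Extra fixed cost: 524. Net change = 524 − 409 = 115.
(Totals: 890 → 1005.)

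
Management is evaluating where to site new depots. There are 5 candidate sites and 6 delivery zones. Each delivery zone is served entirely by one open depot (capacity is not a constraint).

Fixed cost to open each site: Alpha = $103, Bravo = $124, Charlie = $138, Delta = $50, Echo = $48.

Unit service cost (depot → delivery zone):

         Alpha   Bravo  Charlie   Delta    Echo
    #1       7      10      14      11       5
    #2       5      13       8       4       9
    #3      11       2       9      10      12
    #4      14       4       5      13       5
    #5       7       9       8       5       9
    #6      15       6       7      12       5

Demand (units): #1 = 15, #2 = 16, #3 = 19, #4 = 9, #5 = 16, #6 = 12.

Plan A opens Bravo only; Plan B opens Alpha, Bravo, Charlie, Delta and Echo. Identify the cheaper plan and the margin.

Plan A: {Bravo}: #1→Bravo 10·15=150, #2→Bravo 13·16=208, #3→Bravo 2·19=38, #4→Bravo 4·9=36, #5→Bravo 9·16=144, #6→Bravo 6·12=72. Service 648; fixed 124; total 772.
Plan B: {Alpha, Bravo, Charlie, Delta, Echo}: #1→Echo 5·15=75, #2→Delta 4·16=64, #3→Bravo 2·19=38, #4→Bravo 4·9=36, #5→Delta 5·16=80, #6→Echo 5·12=60. Service 353; fixed 463; total 816.
Difference: |772 − 816| = 44.

Plan A is cheaper by 44.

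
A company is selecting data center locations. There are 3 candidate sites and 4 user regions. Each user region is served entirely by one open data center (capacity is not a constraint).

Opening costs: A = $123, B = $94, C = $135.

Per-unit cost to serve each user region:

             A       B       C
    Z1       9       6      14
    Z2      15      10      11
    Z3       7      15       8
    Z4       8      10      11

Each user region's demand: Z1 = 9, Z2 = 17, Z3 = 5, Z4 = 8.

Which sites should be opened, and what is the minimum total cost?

For any fixed open set, each user region goes to its cheapest open site; total = fixed + service.
{B}: Z1→B 6·9=54, Z2→B 10·17=170, Z3→B 15·5=75, Z4→B 10·8=80. Service 379; fixed 94; total 473.
{A, B}: Z1→B 6·9=54, Z2→B 10·17=170, Z3→A 7·5=35, Z4→A 8·8=64. Service 323; fixed 217; total 540.
{A}: service 435 + fixed 123 = 558
{A, B, C}: service 323 + fixed 352 = 675
No other subset beats 473.

Open B only; minimum total cost 473.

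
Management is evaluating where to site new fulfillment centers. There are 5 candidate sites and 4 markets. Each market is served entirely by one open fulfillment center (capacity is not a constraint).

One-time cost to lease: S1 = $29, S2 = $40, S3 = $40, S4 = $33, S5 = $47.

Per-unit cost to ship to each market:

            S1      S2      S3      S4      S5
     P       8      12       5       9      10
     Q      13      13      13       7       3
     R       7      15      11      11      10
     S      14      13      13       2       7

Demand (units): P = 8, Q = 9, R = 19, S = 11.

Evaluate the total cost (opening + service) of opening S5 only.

Total cost: 421

Each market is assigned to its cheapest site among the open ones.
{S5}: P→S5 10·8=80, Q→S5 3·9=27, R→S5 10·19=190, S→S5 7·11=77. Service 374; fixed 47; total 421.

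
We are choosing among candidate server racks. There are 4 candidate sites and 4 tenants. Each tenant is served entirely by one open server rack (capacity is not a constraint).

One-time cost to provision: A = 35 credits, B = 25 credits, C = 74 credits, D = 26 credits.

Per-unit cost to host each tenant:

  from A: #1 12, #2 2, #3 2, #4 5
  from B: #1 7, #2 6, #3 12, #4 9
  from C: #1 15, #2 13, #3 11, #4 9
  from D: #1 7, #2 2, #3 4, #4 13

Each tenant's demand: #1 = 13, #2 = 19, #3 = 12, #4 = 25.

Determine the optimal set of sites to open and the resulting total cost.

Open A and B; minimum total cost 338.

For any fixed open set, each tenant goes to its cheapest open site; total = fixed + service.
{A, B}: #1→B 7·13=91, #2→A 2·19=38, #3→A 2·12=24, #4→A 5·25=125. Service 278; fixed 60; total 338.
{A, D}: #1→D 7·13=91, #2→A 2·19=38, #3→A 2·12=24, #4→A 5·25=125. Service 278; fixed 61; total 339.
{A, B, D}: #1→B 7·13=91, #2→A 2·19=38, #3→A 2·12=24, #4→A 5·25=125. Service 278; fixed 86; total 364.
{A, B, C, D}: service 278 + fixed 160 = 438
No other subset beats 338.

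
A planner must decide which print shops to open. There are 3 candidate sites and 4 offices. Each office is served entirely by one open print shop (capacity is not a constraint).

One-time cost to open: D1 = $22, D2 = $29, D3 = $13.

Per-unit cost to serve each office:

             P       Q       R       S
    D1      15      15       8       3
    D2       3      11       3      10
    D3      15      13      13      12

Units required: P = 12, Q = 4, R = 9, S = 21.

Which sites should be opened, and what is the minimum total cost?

For any fixed open set, each office goes to its cheapest open site; total = fixed + service.
{D1, D2}: P→D2 3·12=36, Q→D2 11·4=44, R→D2 3·9=27, S→D1 3·21=63. Service 170; fixed 51; total 221.
{D1, D2, D3}: P→D2 3·12=36, Q→D2 11·4=44, R→D2 3·9=27, S→D1 3·21=63. Service 170; fixed 64; total 234.
{D2}: service 317 + fixed 29 = 346
{D3}: service 601 + fixed 13 = 614
(All 7 nonempty subsets were checked; D1 and D2 is lowest.)

Open D1 and D2; minimum total cost 221.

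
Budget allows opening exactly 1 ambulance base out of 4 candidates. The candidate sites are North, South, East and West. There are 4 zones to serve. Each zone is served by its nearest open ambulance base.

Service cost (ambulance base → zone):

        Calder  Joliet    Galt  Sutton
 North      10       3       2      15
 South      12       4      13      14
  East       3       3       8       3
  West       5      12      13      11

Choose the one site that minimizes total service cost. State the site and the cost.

With exactly 1 open, each zone uses its cheapest among the chosen.
{East}: Calder→East 3, Joliet→East 3, Galt→East 8, Sutton→East 3. Service cost 17.
{North}: service cost 30
{West}: service cost 41
Among all 4 size-1 choices, {East} is lowest.

Choose East only; total service cost 17.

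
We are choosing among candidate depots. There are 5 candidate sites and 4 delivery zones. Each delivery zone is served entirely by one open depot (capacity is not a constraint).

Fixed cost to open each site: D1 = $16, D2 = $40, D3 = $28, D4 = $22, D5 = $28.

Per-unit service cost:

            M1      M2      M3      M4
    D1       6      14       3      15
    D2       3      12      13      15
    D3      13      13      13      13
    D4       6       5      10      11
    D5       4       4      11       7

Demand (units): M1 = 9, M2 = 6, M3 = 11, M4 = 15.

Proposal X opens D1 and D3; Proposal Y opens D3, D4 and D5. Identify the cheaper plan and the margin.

Proposal Y is cheaper by 51.

Proposal X: {D1, D3}: M1→D1 6·9=54, M2→D3 13·6=78, M3→D1 3·11=33, M4→D3 13·15=195. Service 360; fixed 44; total 404.
Proposal Y: {D3, D4, D5}: M1→D5 4·9=36, M2→D5 4·6=24, M3→D4 10·11=110, M4→D5 7·15=105. Service 275; fixed 78; total 353.
Difference: |404 − 353| = 51.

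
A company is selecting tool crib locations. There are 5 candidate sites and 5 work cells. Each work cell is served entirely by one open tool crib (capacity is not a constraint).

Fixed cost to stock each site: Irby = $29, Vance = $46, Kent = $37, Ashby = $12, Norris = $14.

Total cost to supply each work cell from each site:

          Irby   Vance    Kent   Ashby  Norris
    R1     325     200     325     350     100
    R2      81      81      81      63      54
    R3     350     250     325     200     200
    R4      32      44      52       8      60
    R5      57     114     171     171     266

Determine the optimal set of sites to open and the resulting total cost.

For any fixed open set, each work cell goes to its cheapest open site; total = fixed + service.
{Irby, Ashby, Norris}: R1→Norris 100, R2→Norris 54, R3→Ashby 200, R4→Ashby 8, R5→Irby 57. Service 419; fixed 55; total 474.
{Irby, Norris}: service 443 + fixed 43 = 486
{Irby, Kent, Ashby, Norris}: service 419 + fixed 92 = 511
{Irby, Vance, Kent, Ashby, Norris}: R1→Norris 100, R2→Norris 54, R3→Ashby 200, R4→Ashby 8, R5→Irby 57. Service 419; fixed 138; total 557.
No other subset beats 474.

Open Irby, Ashby and Norris; minimum total cost 474.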